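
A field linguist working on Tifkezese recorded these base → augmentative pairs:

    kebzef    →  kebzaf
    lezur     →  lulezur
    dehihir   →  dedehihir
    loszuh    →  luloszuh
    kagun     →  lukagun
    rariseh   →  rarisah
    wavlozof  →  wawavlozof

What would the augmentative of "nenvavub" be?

rariseh and loszuh both end in -h yet inflect differently (rarisah, luloszuh), so the final letter is not what conditions the rule; the last vowel is.
"nenvavub" has last vowel 'u'. The stems whose last vowel is 'u' (kagun → lukagun, loszuh → luloszuh, lezur → lulezur) add the prefix lu-.
So nenvavub → lunenvavub.

lunenvavub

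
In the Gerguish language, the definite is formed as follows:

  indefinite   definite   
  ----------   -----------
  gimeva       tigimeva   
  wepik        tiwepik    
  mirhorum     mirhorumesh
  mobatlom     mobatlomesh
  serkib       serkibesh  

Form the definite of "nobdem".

"nobdem" ends in -m. The stems ending in -m (mirhorum → mirhorumesh, mobatlom → mobatlomesh) add -esh.
So nobdem → nobdemesh.

nobdemesh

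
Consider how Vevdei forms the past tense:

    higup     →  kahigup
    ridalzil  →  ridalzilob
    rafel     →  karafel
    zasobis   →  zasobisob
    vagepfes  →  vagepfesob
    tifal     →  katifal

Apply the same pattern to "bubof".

kabubof

"bubof" has 2 vowels. The stems with 2 vowels (rafel → karafel, higup → kahigup, tifal → katifal) add the prefix ka-.
The other pattern: stems with 3 vowels add -ob.
So bubof → kabubof.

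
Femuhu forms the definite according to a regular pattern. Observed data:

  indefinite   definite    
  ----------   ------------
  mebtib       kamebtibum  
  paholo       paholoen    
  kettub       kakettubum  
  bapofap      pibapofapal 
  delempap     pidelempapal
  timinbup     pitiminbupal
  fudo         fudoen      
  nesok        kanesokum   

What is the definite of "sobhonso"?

sobhonsoen

"sobhonso" ends in -o. The stems ending in -o (paholo → paholoen, fudo → fudoen) add -en.
The other patterns: stems ending in -p add pi- … -al around the stem; stems ending in -b or -k add ka- … -um around the stem.
So sobhonso → sobhonsoen.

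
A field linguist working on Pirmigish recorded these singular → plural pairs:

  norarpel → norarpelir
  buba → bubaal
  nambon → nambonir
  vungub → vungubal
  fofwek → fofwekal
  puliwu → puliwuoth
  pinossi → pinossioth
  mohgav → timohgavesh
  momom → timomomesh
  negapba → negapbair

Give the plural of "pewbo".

negapba and buba both end in -a yet inflect differently (negapbair, bubaal), so the final letter is not what conditions the rule; the first letter is.
"pewbo" begins with p-. The stems beginning with p- (puliwu → puliwuoth, pinossi → pinossioth) add -oth.
The other patterns: stems beginning with n- add -ir; stems beginning with m- add ti- … -esh around the stem; stems beginning with b-, f- or v- add -al.
So pewbo → pewbooth.

pewbooth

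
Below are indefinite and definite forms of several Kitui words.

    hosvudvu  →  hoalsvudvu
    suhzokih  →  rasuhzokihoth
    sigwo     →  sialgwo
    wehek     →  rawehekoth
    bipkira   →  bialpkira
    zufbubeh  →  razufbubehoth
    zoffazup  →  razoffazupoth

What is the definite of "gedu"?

hosvudvu and zoffazup both have last vowel 'u' yet inflect differently (hoalsvudvu, razoffazupoth), so the last vowel is not what conditions the rule; whether the stem ends in a vowel or a consonant is.
"gedu" ends in a vowel. The stems ending in a vowel (sigwo → sialgwo, bipkira → bialpkira, hosvudvu → hoalsvudvu) insert -al- after the first vowel.
The other pattern: stems ending in a consonant add ra- … -oth around the stem.
So gedu → gealdu.

gealdu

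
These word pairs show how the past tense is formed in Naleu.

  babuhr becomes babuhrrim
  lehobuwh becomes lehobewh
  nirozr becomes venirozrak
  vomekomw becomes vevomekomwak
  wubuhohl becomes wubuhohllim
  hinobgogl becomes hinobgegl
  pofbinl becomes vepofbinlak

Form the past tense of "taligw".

talegw

"taligw" has second-to-last letter 'g'. The one such stem in the data (hinobgogl → hinobgegl) changes the last vowel to 'e' (as does lehobuwh), so the same rule applies.
So taligw → talegw.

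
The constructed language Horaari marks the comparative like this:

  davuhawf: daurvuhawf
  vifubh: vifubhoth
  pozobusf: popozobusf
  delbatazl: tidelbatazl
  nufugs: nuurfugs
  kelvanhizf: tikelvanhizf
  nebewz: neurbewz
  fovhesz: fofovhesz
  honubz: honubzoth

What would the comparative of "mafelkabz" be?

honubz and fovhesz both end in -z yet inflect differently (honubzoth, fofovhesz), so the final letter is not what conditions the rule; the second-to-last letter is.
"mafelkabz" has second-to-last letter 'b'. The stems whose second-to-last letter is 'b' (honubz → honubzoth, vifubh → vifubhoth) add -oth.
The other patterns: stems whose second-to-last letter is 's' repeat the first consonant+vowel as a prefix; stems whose second-to-last letter is 'z' add the prefix ti-; stems whose second-to-last letter is 'g' or 'w' insert -ur- after the first vowel.
So mafelkabz → mafelkabzoth.

mafelkabzoth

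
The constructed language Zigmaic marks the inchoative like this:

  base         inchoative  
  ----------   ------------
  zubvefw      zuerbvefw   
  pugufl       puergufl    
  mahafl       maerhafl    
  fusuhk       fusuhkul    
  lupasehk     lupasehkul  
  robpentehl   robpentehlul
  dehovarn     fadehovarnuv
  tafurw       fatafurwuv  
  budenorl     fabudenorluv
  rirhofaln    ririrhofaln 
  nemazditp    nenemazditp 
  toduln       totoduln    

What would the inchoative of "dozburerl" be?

fadozburerluv

pugufl and robpentehl both end in -l yet inflect differently (puergufl, robpentehlul), so the final letter is not what conditions the rule; the second-to-last letter is.
"dozburerl" has second-to-last letter 'r'. The stems whose second-to-last letter is 'r' (dehovarn → fadehovarnuv, tafurw → fatafurwuv, budenorl → fabudenorluv) add fa- … -uv around the stem.
The other patterns: stems whose second-to-last letter is 'f' insert -er- after the first vowel; stems whose second-to-last letter is 'h' add -ul; stems whose second-to-last letter is 'l' or 't' repeat the first consonant+vowel as a prefix.
So dozburerl → fadozburerluv.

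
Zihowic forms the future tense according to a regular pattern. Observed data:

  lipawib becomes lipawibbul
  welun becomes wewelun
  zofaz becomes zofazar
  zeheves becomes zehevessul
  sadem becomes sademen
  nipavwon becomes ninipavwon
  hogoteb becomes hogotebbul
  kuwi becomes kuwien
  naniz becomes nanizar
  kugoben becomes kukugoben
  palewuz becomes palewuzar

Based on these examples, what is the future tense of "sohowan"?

sosohowan

naniz and kuwi both have last vowel 'i' yet inflect differently (nanizar, kuwien), so the last vowel is not what conditions the rule; the final letter is.
"sohowan" ends in -n. The stems ending in -n (nipavwon → ninipavwon, kugoben → kukugoben, welun → wewelun) repeat the first consonant+vowel as a prefix.
The other patterns: stems ending in -z add -ar; stems ending in -i or -m add -en; stems ending in -b or -s double the final consonant and add -ul.
So sohowan → sosohowan.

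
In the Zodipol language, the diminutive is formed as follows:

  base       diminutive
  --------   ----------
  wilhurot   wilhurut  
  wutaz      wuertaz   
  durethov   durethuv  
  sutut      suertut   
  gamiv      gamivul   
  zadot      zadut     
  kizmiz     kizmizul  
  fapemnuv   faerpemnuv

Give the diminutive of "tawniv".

tawnivul

"tawniv" has last vowel 'i'. The stems whose last vowel is 'i' (kizmiz → kizmizul, gamiv → gamivul) add -ul.
The other patterns: stems whose last vowel is 'o' change the last vowel to 'u'; stems whose last vowel is 'a' or 'u' insert -er- after the first vowel.
So tawniv → tawnivul.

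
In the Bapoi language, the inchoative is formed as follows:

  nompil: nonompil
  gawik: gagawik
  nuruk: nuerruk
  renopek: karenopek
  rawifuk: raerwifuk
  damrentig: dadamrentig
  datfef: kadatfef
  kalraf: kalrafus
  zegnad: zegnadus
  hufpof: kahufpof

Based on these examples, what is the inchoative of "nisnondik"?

"nisnondik" has last vowel 'i'. The stems whose last vowel is 'i' (gawik → gagawik, nompil → nonompil, damrentig → dadamrentig) repeat the first consonant+vowel as a prefix.
The other patterns: stems whose last vowel is 'e' or 'o' add the prefix ka-; stems whose last vowel is 'u' insert -er- after the first vowel; stems whose last vowel is 'a' add -us.
So nisnondik → ninisnondik.

ninisnondik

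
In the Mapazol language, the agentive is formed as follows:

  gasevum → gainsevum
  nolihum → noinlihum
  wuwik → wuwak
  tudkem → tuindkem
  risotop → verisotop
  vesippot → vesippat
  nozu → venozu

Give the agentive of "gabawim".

"gabawim" ends in -m. The stems ending in -m (tudkem → tuindkem, nolihum → noinlihum, gasevum → gainsevum) insert -in- after the first vowel.
The other patterns: stems ending in -p or -u add the prefix ve-; stems ending in -k or -t change the last vowel to 'a'.
So gabawim → gainbawim.

gainbawim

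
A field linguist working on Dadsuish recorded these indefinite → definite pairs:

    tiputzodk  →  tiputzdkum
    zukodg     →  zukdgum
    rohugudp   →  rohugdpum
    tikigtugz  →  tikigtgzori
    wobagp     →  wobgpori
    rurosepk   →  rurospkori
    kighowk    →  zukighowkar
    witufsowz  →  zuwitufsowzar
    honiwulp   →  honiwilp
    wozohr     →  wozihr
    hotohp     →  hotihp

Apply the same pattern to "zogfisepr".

"zogfisepr" has second-to-last letter 'p'. The one such stem in the data (rurosepk → rurospkori) deletes the last vowel and adds -ori (as do tikigtugz, wobagp), so the same rule applies.
The other patterns: stems whose second-to-last letter is 'd' delete the last vowel and add -um; stems whose second-to-last letter is 'w' add zu- … -ar around the stem; stems whose second-to-last letter is 'h' or 'l' change the last vowel to 'i'.
So zogfisepr → zogfisprori.

zogfisprori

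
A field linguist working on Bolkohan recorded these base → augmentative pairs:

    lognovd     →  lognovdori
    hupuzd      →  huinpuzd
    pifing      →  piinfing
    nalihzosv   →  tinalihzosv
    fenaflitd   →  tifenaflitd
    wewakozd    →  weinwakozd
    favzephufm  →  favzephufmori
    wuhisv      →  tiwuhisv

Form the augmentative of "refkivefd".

lognovd and fenaflitd both end in -d yet inflect differently (lognovdori, tifenaflitd), so the final letter is not what conditions the rule; the second-to-last letter is.
"refkivefd" has second-to-last letter 'f'. The one such stem in the data (favzephufm → favzephufmori) adds -ori, so the same rule applies.
The other patterns: stems whose second-to-last letter is 's' or 't' add the prefix ti-; stems whose second-to-last letter is 'n' or 'z' insert -in- after the first vowel.
So refkivefd → refkivefdori.

refkivefdori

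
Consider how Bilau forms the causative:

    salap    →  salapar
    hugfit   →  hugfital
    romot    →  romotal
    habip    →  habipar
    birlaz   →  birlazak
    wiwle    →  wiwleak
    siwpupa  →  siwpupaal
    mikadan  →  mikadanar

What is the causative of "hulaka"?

"hulaka" ends in -a. The one such stem in the data (siwpupa → siwpupaal) adds -al, so the same rule applies.
So hulaka → hulakaal.

hulakaal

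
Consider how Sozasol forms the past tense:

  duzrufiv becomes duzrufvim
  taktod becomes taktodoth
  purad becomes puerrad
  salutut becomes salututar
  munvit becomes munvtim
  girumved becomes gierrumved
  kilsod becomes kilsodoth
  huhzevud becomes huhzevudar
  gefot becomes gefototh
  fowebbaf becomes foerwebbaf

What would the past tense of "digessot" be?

"digessot" has last vowel 'o'. The stems whose last vowel is 'o' (gefot → gefototh, kilsod → kilsodoth, taktod → taktodoth) add -oth.
The other patterns: stems whose last vowel is 'i' delete the last vowel and add -im; stems whose last vowel is 'u' add -ar; stems whose last vowel is 'a' or 'e' insert -er- after the first vowel.
So digessot → digessototh.

digessototh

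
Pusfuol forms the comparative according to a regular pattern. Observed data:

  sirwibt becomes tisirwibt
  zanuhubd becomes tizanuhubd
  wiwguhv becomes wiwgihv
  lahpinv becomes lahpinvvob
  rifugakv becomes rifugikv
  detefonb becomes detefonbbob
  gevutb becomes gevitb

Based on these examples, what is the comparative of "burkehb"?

burkihb

lahpinv and rifugakv both end in -v yet inflect differently (lahpinvvob, rifugikv), so the final letter is not what conditions the rule; the second-to-last letter is.
"burkehb" has second-to-last letter 'h'. The one such stem in the data (wiwguhv → wiwgihv) changes the last vowel to 'i' (as do rifugakv, gevutb), so the same rule applies.
The other patterns: stems whose second-to-last letter is 'n' double the final consonant and add -ob; stems whose second-to-last letter is 'b' add the prefix ti-.
So burkehb → burkihb.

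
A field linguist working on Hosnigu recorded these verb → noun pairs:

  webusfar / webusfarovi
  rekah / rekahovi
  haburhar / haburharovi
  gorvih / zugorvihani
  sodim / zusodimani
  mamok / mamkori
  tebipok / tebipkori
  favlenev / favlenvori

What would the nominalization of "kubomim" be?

rekah and gorvih both end in -h yet inflect differently (rekahovi, zugorvihani), so the final letter is not what conditions the rule; the last vowel is.
"kubomim" has last vowel 'i'. The stems whose last vowel is 'i' (gorvih → zugorvihani, sodim → zusodimani) add zu- … -ani around the stem.
The other patterns: stems whose last vowel is 'a' add -ovi; stems whose last vowel is 'e' or 'o' delete the last vowel and add -ori.
So kubomim → zukubomimani.

zukubomimani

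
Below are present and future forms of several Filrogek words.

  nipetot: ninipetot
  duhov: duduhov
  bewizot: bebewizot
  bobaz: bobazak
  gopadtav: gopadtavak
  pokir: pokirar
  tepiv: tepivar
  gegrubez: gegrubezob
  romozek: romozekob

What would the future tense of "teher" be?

"teher" has last vowel 'e'. The stems whose last vowel is 'e' (gegrubez → gegrubezob, romozek → romozekob) add -ob.
The other patterns: stems whose last vowel is 'o' repeat the first consonant+vowel as a prefix; stems whose last vowel is 'a' add -ak; stems whose last vowel is 'i' add -ar.
So teher → teherob.

teherob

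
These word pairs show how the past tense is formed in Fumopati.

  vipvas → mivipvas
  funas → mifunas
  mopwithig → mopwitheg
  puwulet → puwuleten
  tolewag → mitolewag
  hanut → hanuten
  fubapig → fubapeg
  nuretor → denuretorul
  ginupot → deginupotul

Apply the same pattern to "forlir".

fubapig and tolewag both end in -g yet inflect differently (fubapeg, mitolewag), so the final letter is not what conditions the rule; the last vowel is.
"forlir" has last vowel 'i'. The stems whose last vowel is 'i' (fubapig → fubapeg, mopwithig → mopwitheg) change the last vowel to 'e'.
The other patterns: stems whose last vowel is 'o' add de- … -ul around the stem; stems whose last vowel is 'a' add the prefix mi-; stems whose last vowel is 'e' or 'u' add -en.
So forlir → forler.

forler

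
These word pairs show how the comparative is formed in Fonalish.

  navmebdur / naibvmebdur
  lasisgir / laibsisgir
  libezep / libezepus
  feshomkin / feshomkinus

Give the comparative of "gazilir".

lasisgir and feshomkin both have last vowel 'i' yet inflect differently (laibsisgir, feshomkinus), so the last vowel is not what conditions the rule; the final letter is.
"gazilir" ends in -r. The stems ending in -r (navmebdur → naibvmebdur, lasisgir → laibsisgir) insert -ib- after the first vowel.
So gazilir → gaibzilir.

gaibzilir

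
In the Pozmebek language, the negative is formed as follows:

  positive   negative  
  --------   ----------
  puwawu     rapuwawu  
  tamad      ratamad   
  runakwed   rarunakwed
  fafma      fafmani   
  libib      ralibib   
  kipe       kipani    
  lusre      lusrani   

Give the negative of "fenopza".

fenopzani

fafma and tamad both have last vowel 'a' yet inflect differently (fafmani, ratamad), so the last vowel is not what conditions the rule; the final letter is.
"fenopza" ends in -a. The one such stem in the data (fafma → fafmani) drops the final letter and adds -ani (as do lusre, kipe), so the same rule applies.
The other pattern: stems ending in -b, -d or -u add the prefix ra-.
So fenopza → fenopzani.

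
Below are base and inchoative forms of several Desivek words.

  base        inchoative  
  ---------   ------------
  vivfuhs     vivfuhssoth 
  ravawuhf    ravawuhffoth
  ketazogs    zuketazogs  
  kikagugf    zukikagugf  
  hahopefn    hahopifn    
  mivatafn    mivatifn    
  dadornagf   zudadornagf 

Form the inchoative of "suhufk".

"suhufk" has second-to-last letter 'f'. The stems whose second-to-last letter is 'f' (mivatafn → mivatifn, hahopefn → hahopifn) change the last vowel to 'i'.
So suhufk → suhifk.

suhifk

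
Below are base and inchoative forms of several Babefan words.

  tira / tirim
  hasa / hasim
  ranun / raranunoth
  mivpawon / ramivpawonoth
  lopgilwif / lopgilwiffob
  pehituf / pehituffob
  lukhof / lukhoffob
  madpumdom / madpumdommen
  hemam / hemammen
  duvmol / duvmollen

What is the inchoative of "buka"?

ranun and pehituf both have last vowel 'u' yet inflect differently (raranunoth, pehituffob), so the last vowel is not what conditions the rule; the final letter is.
"buka" ends in -a. The stems ending in -a (tira → tirim, hasa → hasim) drop the final letter and add -im.
So buka → bukim.

bukim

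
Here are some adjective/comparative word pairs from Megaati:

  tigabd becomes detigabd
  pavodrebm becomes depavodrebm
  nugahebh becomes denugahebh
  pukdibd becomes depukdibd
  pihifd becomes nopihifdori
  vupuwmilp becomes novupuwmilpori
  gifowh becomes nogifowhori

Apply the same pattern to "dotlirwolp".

nodotlirwolpori

"dotlirwolp" has second-to-last letter 'l'. The one such stem in the data (vupuwmilp → novupuwmilpori) adds no- … -ori around the stem, so the same rule applies.
The other pattern: stems whose second-to-last letter is 'b' add the prefix de-.
So dotlirwolp → nodotlirwolpori.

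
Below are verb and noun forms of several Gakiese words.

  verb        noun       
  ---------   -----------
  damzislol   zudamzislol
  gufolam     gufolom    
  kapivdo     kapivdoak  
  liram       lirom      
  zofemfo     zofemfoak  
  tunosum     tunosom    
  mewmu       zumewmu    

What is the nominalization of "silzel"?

"silzel" ends in -l. The one such stem in the data (damzislol → zudamzislol) adds the prefix zu-, so the same rule applies.
So silzel → zusilzel.

zusilzel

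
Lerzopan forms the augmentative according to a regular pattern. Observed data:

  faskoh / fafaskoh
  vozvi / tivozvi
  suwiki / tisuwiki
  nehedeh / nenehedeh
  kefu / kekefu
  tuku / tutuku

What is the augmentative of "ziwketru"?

vozvi and kefu both have 2 vowels yet inflect differently (tivozvi, kekefu), so the number of vowels is not what conditions the rule; the final letter is.
"ziwketru" ends in -u. The stems ending in -u (kefu → kekefu, tuku → tutuku) repeat the first consonant+vowel as a prefix.
The other pattern: stems ending in -i add the prefix ti-.
So ziwketru → ziziwketru.

ziziwketru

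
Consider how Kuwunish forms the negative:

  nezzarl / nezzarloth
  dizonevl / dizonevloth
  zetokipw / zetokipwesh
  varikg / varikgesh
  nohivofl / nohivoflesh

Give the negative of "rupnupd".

rupnupdesh

nezzarl and nohivofl both end in -l yet inflect differently (nezzarloth, nohivoflesh), so the final letter is not what conditions the rule; the second-to-last letter is.
"rupnupd" has second-to-last letter 'p'. The one such stem in the data (zetokipw → zetokipwesh) adds -esh, so the same rule applies.
The other pattern: stems whose second-to-last letter is 'r' or 'v' add -oth.
So rupnupd → rupnupdesh.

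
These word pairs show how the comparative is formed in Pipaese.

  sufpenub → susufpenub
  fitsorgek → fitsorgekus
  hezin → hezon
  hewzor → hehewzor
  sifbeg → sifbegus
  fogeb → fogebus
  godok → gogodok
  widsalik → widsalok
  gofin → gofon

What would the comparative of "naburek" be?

godok and widsalik both end in -k yet inflect differently (gogodok, widsalok), so the final letter is not what conditions the rule; the last vowel is.
"naburek" has last vowel 'e'. The stems whose last vowel is 'e' (sifbeg → sifbegus, fogeb → fogebus, fitsorgek → fitsorgekus) add -us.
The other patterns: stems whose last vowel is 'o' or 'u' repeat the first consonant+vowel as a prefix; stems whose last vowel is 'i' change the last vowel to 'o'.
So naburek → naburekus.

naburekus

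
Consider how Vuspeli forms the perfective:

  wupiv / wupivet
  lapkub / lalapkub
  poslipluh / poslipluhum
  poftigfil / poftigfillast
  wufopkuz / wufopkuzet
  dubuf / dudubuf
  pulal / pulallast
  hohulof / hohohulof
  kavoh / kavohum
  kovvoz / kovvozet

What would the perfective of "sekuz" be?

dubuf and poslipluh both have last vowel 'u' yet inflect differently (dudubuf, poslipluhum), so the last vowel is not what conditions the rule; the final letter is.
"sekuz" ends in -z. The stems ending in -z (wufopkuz → wufopkuzet, kovvoz → kovvozet) add -et.
The other patterns: stems ending in -b or -f repeat the first consonant+vowel as a prefix; stems ending in -l double the final consonant and add -ast; stems ending in -h add -um.
So sekuz → sekuzet.

sekuzet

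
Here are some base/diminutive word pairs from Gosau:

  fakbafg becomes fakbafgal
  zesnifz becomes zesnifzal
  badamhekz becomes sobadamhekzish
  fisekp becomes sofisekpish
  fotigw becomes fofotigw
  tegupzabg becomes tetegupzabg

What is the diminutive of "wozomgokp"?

sowozomgokpish

"wozomgokp" has second-to-last letter 'k'. The stems whose second-to-last letter is 'k' (badamhekz → sobadamhekzish, fisekp → sofisekpish) add so- … -ish around the stem.
So wozomgokp → sowozomgokpish.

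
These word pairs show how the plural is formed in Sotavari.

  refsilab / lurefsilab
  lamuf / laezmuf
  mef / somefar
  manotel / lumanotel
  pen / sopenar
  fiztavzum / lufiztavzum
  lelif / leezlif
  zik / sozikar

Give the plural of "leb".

"leb" has 1 vowel. The stems with 1 vowel (zik → sozikar, pen → sopenar, mef → somefar) add so- … -ar around the stem.
So leb → solebar.

solebar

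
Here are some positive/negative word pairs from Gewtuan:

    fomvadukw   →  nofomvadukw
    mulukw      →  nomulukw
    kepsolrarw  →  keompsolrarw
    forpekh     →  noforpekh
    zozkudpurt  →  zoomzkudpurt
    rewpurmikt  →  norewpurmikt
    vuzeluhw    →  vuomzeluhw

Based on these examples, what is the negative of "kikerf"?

kiomkerf

"kikerf" has second-to-last letter 'r'. The stems whose second-to-last letter is 'r' (zozkudpurt → zoomzkudpurt, kepsolrarw → keompsolrarw) insert -om- after the first vowel.
So kikerf → kiomkerf.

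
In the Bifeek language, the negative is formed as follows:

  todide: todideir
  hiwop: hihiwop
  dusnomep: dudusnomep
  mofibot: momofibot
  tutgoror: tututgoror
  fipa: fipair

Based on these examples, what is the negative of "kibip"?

dusnomep and todide both have last vowel 'e' yet inflect differently (dudusnomep, todideir), so the last vowel is not what conditions the rule; whether the stem ends in a vowel or a consonant is.
"kibip" ends in a consonant. The stems ending in a consonant (tutgoror → tututgoror, mofibot → momofibot, dusnomep → dudusnomep) repeat the first consonant+vowel as a prefix.
So kibip → kikibip.

kikibip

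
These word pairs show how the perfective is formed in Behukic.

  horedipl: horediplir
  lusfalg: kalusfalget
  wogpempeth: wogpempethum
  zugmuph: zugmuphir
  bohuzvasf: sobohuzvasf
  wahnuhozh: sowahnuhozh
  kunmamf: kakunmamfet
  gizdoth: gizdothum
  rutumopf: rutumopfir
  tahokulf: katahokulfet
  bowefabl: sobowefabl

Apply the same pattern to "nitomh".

zugmuph and gizdoth both end in -h yet inflect differently (zugmuphir, gizdothum), so the final letter is not what conditions the rule; the second-to-last letter is.
"nitomh" has second-to-last letter 'm'. The one such stem in the data (kunmamf → kakunmamfet) adds ka- … -et around the stem, so the same rule applies.
So nitomh → kanitomhet.

kanitomhet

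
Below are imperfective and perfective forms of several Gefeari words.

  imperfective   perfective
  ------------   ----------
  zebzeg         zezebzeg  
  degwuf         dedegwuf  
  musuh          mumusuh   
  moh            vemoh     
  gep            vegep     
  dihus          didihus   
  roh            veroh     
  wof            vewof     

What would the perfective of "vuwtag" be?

vuvuwtag

wof and degwuf both end in -f yet inflect differently (vewof, dedegwuf), so the final letter is not what conditions the rule; the number of vowels is.
"vuwtag" has 2 vowels. The stems with 2 vowels (zebzeg → zezebzeg, degwuf → dedegwuf, dihus → didihus) repeat the first consonant+vowel as a prefix.
So vuwtag → vuvuwtag.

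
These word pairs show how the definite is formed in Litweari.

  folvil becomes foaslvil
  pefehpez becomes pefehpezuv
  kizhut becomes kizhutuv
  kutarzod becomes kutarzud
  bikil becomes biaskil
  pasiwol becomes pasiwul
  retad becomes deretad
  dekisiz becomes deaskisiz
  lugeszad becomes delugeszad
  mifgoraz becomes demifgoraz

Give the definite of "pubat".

"pubat" has last vowel 'a'. The stems whose last vowel is 'a' (retad → deretad, mifgoraz → demifgoraz, lugeszad → delugeszad) add the prefix de-.
So pubat → depubat.

depubat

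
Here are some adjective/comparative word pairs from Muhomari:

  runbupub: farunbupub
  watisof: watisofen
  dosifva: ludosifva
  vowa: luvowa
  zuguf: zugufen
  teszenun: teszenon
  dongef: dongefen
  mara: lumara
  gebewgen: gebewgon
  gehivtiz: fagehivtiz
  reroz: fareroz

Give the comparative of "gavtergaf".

teszenun and zuguf both have last vowel 'u' yet inflect differently (teszenon, zugufen), so the last vowel is not what conditions the rule; the final letter is.
"gavtergaf" ends in -f. The stems ending in -f (zuguf → zugufen, watisof → watisofen, dongef → dongefen) add -en.
So gavtergaf → gavtergafen.

gavtergafen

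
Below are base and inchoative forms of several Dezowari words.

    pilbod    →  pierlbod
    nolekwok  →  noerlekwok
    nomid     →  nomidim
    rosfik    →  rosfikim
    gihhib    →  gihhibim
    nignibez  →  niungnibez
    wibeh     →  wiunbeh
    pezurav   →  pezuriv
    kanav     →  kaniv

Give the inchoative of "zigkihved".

ziungkihved

pilbod and nomid both end in -d yet inflect differently (pierlbod, nomidim), so the final letter is not what conditions the rule; the last vowel is.
"zigkihved" has last vowel 'e'. The stems whose last vowel is 'e' (nignibez → niungnibez, wibeh → wiunbeh) insert -un- after the first vowel.
So zigkihved → ziungkihved.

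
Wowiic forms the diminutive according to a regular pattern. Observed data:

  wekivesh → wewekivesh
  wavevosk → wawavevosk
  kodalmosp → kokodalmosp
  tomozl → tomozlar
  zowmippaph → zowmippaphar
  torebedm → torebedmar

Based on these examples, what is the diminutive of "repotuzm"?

repotuzmar

wekivesh and zowmippaph both end in -h yet inflect differently (wewekivesh, zowmippaphar), so the final letter is not what conditions the rule; the second-to-last letter is.
"repotuzm" has second-to-last letter 'z'. The one such stem in the data (tomozl → tomozlar) adds -ar, so the same rule applies.
The other pattern: stems whose second-to-last letter is 's' repeat the first consonant+vowel as a prefix.
So repotuzm → repotuzmar.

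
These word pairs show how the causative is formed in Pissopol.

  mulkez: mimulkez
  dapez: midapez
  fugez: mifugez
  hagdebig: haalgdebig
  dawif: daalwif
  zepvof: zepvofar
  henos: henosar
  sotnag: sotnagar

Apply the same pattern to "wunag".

"wunag" has last vowel 'a'. The one such stem in the data (sotnag → sotnagar) adds -ar, so the same rule applies.
The other patterns: stems whose last vowel is 'e' add the prefix mi-; stems whose last vowel is 'i' insert -al- after the first vowel.
So wunag → wunagar.

wunagar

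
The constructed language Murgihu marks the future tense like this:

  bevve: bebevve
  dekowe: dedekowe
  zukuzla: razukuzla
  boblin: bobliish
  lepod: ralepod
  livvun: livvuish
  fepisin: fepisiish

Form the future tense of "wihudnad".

rawihudnad

"wihudnad" ends in -d. The one such stem in the data (lepod → ralepod) adds the prefix ra-, so the same rule applies.
The other patterns: stems ending in -e repeat the first consonant+vowel as a prefix; stems ending in -n drop the final letter and add -ish.
So wihudnad → rawihudnad.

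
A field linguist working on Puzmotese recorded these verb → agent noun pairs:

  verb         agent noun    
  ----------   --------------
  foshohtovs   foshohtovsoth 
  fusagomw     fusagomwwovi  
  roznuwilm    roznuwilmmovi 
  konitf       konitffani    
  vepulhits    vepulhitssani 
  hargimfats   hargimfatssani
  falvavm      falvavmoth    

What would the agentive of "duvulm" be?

duvulmmovi

hargimfats and foshohtovs both end in -s yet inflect differently (hargimfatssani, foshohtovsoth), so the final letter is not what conditions the rule; the second-to-last letter is.
"duvulm" has second-to-last letter 'l'. The one such stem in the data (roznuwilm → roznuwilmmovi) doubles the final consonant and adds -ovi (as does fusagomw), so the same rule applies.
The other patterns: stems whose second-to-last letter is 't' double the final consonant and add -ani; stems whose second-to-last letter is 'v' add -oth.
So duvulm → duvulmmovi.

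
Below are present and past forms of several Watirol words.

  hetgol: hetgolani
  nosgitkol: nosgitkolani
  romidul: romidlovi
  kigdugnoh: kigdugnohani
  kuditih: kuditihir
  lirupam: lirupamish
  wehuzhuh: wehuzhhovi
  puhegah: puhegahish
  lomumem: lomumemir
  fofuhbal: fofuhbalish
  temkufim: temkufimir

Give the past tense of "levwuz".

levwzovi

"levwuz" has last vowel 'u'. The stems whose last vowel is 'u' (romidul → romidlovi, wehuzhuh → wehuzhhovi) delete the last vowel and add -ovi.
So levwuz → levwzovi.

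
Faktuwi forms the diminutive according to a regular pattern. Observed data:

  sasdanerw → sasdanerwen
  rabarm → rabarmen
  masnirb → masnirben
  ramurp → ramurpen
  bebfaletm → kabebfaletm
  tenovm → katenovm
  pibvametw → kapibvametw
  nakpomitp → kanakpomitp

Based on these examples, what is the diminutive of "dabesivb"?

kadabesivb

rabarm and bebfaletm both end in -m yet inflect differently (rabarmen, kabebfaletm), so the final letter is not what conditions the rule; the second-to-last letter is.
"dabesivb" has second-to-last letter 'v'. The one such stem in the data (tenovm → katenovm) adds the prefix ka-, so the same rule applies.
The other pattern: stems whose second-to-last letter is 'r' add -en.
So dabesivb → kadabesivb.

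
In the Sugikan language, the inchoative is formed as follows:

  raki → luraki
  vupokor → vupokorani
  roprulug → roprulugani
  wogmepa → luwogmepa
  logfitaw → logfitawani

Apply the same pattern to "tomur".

wogmepa and logfitaw both have last vowel 'a' yet inflect differently (luwogmepa, logfitawani), so the last vowel is not what conditions the rule; whether the stem ends in a vowel or a consonant is.
"tomur" ends in a consonant. The stems ending in a consonant (logfitaw → logfitawani, roprulug → roprulugani, vupokor → vupokorani) add -ani.
So tomur → tomurani.

tomurani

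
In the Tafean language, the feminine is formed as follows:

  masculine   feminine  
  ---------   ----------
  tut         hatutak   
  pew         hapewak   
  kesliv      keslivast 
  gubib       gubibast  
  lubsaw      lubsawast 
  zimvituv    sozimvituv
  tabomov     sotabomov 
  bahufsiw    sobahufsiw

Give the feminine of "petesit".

sopetesit

pew and lubsaw both end in -w yet inflect differently (hapewak, lubsawast), so the final letter is not what conditions the rule; the number of vowels is.
"petesit" has 3 vowels. The stems with 3 vowels (zimvituv → sozimvituv, tabomov → sotabomov, bahufsiw → sobahufsiw) add the prefix so-.
So petesit → sopetesit.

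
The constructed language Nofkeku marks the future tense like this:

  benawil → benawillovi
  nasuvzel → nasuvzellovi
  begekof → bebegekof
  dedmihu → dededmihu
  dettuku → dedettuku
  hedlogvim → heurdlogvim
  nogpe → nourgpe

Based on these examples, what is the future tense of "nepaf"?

"nepaf" ends in -f. The one such stem in the data (begekof → bebegekof) repeats the first consonant+vowel as a prefix (as do dedmihu, dettuku), so the same rule applies.
So nepaf → nenepaf.

nenepaf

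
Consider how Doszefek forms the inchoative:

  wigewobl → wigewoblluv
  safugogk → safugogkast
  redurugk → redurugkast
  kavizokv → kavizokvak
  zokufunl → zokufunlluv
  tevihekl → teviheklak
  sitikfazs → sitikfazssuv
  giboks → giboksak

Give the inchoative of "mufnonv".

mufnonvvuv

giboks and sitikfazs both end in -s yet inflect differently (giboksak, sitikfazssuv), so the final letter is not what conditions the rule; the second-to-last letter is.
"mufnonv" has second-to-last letter 'n'. The one such stem in the data (zokufunl → zokufunlluv) doubles the final consonant and adds -uv (as do sitikfazs, wigewobl), so the same rule applies.
The other patterns: stems whose second-to-last letter is 'k' add -ak; stems whose second-to-last letter is 'g' add -ast.
So mufnonv → mufnonvvuv.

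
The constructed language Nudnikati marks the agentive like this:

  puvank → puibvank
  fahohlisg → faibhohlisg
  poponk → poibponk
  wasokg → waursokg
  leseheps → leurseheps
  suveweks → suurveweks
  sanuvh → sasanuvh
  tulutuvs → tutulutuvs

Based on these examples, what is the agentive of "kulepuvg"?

kukulepuvg

fahohlisg and wasokg both end in -g yet inflect differently (faibhohlisg, waursokg), so the final letter is not what conditions the rule; the second-to-last letter is.
"kulepuvg" has second-to-last letter 'v'. The stems whose second-to-last letter is 'v' (sanuvh → sasanuvh, tulutuvs → tutulutuvs) repeat the first consonant+vowel as a prefix.
So kulepuvg → kukulepuvg.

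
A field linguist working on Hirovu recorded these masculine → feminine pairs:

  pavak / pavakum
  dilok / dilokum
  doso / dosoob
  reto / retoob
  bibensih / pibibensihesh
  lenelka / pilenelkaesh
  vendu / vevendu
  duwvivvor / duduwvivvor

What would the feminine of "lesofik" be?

dilok and doso both have last vowel 'o' yet inflect differently (dilokum, dosoob), so the last vowel is not what conditions the rule; the final letter is.
"lesofik" ends in -k. The stems ending in -k (pavak → pavakum, dilok → dilokum) add -um.
So lesofik → lesofikum.

lesofikum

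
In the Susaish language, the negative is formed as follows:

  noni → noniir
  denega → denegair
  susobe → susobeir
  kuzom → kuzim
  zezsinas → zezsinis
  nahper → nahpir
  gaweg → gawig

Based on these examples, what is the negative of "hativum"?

hativim

denega and zezsinas both have last vowel 'a' yet inflect differently (denegair, zezsinis), so the last vowel is not what conditions the rule; whether the stem ends in a vowel or a consonant is.
"hativum" ends in a consonant. The stems ending in a consonant (kuzom → kuzim, zezsinas → zezsinis, nahper → nahpir) change the last vowel to 'i'.
So hativum → hativim.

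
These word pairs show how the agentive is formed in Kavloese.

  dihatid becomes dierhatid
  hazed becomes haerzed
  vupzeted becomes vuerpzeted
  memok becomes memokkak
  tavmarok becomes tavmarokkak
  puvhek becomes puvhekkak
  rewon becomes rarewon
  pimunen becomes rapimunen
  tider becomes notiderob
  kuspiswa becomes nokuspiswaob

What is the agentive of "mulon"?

ramulon

"mulon" ends in -n. The stems ending in -n (rewon → rarewon, pimunen → rapimunen) add the prefix ra-.
The other patterns: stems ending in -d insert -er- after the first vowel; stems ending in -k double the final consonant and add -ak; stems ending in -a or -r add no- … -ob around the stem.
So mulon → ramulon.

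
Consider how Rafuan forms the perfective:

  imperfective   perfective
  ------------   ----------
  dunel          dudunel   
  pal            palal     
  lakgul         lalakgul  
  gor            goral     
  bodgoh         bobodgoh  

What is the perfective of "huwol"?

dunel and pal both end in -l yet inflect differently (dudunel, palal), so the final letter is not what conditions the rule; the number of vowels is.
"huwol" has 2 vowels. The stems with 2 vowels (dunel → dudunel, lakgul → lalakgul, bodgoh → bobodgoh) repeat the first consonant+vowel as a prefix.
The other pattern: stems with 1 vowel add -al.
So huwol → huhuwol.

huhuwol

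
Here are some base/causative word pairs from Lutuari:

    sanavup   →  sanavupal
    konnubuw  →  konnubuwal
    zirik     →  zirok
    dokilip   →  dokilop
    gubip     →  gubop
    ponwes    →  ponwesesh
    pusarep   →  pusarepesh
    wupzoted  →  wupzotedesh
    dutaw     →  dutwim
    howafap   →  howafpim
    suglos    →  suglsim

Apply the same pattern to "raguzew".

"raguzew" has last vowel 'e'. The stems whose last vowel is 'e' (ponwes → ponwesesh, pusarep → pusarepesh, wupzoted → wupzotedesh) add -esh.
The other patterns: stems whose last vowel is 'u' add -al; stems whose last vowel is 'i' change the last vowel to 'o'; stems whose last vowel is 'a' or 'o' delete the last vowel and add -im.
So raguzew → raguzewesh.

raguzewesh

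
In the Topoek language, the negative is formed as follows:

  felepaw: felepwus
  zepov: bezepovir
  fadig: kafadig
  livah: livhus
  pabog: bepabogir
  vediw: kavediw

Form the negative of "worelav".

vediw and felepaw both end in -w yet inflect differently (kavediw, felepwus), so the final letter is not what conditions the rule; the last vowel is.
"worelav" has last vowel 'a'. The stems whose last vowel is 'a' (felepaw → felepwus, livah → livhus) delete the last vowel and add -us.
The other patterns: stems whose last vowel is 'i' add the prefix ka-; stems whose last vowel is 'o' add be- … -ir around the stem.
So worelav → worelvus.

worelvus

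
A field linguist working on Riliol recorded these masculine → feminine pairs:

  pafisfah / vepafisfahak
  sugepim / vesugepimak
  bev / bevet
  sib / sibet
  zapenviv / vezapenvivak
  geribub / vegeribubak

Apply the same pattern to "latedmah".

velatedmahak

zapenviv and bev both end in -v yet inflect differently (vezapenvivak, bevet), so the final letter is not what conditions the rule; the number of vowels is.
"latedmah" has 3 vowels. The stems with 3 vowels (geribub → vegeribubak, sugepim → vesugepimak, zapenviv → vezapenvivak) add ve- … -ak around the stem.
So latedmah → velatedmahak.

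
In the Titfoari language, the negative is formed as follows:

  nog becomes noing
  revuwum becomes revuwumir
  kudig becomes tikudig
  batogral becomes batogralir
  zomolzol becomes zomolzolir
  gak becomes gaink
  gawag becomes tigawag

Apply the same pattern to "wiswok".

nog and kudig both end in -g yet inflect differently (noing, tikudig), so the final letter is not what conditions the rule; the number of vowels is.
"wiswok" has 2 vowels. The stems with 2 vowels (kudig → tikudig, gawag → tigawag) add the prefix ti-.
The other patterns: stems with 1 vowel insert -in- after the first vowel; stems with 3 vowels add -ir.
So wiswok → tiwiswok.

tiwiswok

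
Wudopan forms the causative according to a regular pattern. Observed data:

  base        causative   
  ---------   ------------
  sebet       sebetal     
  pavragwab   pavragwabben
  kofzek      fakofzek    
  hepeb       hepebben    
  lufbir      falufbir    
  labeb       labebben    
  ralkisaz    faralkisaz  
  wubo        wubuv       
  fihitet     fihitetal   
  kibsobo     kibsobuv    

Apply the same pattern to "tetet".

tetetal

sebet and hepeb both have last vowel 'e' yet inflect differently (sebetal, hepebben), so the last vowel is not what conditions the rule; the final letter is.
"tetet" ends in -t. The stems ending in -t (sebet → sebetal, fihitet → fihitetal) add -al.
The other patterns: stems ending in -o drop the final letter and add -uv; stems ending in -b double the final consonant and add -en; stems ending in -k, -r or -z add the prefix fa-.
So tetet → tetetal.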